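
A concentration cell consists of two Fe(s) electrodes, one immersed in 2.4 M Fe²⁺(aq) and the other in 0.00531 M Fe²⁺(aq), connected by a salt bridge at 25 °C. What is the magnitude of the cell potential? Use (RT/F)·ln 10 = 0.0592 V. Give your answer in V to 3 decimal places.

0.079 V

For a concentration cell E°cell = 0, since both electrodes use the same couple.
The compartment with the higher Fe²⁺(aq) concentration (2.4 M) acts as the cathode; ions are reduced there and produced at the dilute (0.00531 M) anode.
With n = 2, Ecell = −(0.0592/2)·log([dilute]/[conc]) = −(0.0592/2)·log(0.00531/2.4) = +0.079 V.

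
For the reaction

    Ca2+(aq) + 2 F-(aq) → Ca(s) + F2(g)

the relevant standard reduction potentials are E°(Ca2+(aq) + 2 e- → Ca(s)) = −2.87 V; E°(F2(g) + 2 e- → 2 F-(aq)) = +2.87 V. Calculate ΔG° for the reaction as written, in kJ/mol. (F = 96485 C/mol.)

+1108 kJ/mol

In the reaction as written Ca2+(aq) is reduced, so the Ca²⁺/Ca couple is the cathode and F₂/F⁻ is the anode.
E°cell = −2.87 − (+2.87) = −5.74 V; balancing electrons gives n = 2.
ΔG° = −nFE°cell = −(2)(96485)(−5.74) J/mol = +1108 kJ/mol.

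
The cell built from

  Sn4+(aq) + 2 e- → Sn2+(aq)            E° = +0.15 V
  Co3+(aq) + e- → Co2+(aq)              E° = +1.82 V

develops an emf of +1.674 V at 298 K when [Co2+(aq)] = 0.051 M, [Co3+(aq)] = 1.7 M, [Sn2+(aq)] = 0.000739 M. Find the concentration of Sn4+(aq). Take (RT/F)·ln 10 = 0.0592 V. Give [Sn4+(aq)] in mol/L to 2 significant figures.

With Co³⁺/Co²⁺ at the cathode and Sn⁴⁺/Sn²⁺ at the anode, E°cell = +1.82 − (+0.15) = +1.67 V (n = 2).
Since E = E° − (0.0592/n)·log Q, log Q = n(E° − E)/0.0592 = −0.135.
Balancing electrons gives 2 Co3+(aq) + Sn2+(aq) → 2 Co2+(aq) + Sn4+(aq); thus Q = ([Co2+(aq)]^2·[Sn4+(aq)]) / ([Co3+(aq)]^2·[Sn2+(aq)]).
Substituting the known concentrations and solving, log [Sn4+(aq)] = −0.221 and [Sn4+(aq)] = 0.60 M.

0.60 M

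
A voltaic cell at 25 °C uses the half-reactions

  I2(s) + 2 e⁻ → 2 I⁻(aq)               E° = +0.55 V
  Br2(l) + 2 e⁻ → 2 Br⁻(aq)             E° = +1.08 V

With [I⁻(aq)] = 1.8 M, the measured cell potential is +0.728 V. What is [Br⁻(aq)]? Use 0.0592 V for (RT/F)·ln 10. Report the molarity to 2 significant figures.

Br₂/Br⁻ is the cathode (higher E°); E°cell = +1.08 − (+0.55) = +0.53 V with n = 2.
Rearranging E = E° − (0.0592/n)·log Q gives log Q = 2(+0.53 − (+0.728))/0.0592 = −6.689.
Balancing electrons gives Br2(l) + 2 I⁻(aq) → 2 Br⁻(aq) + I2(s); thus Q = [Br⁻(aq)]^2 / [I⁻(aq)]^2.
Solving for the unknown gives log [Br⁻(aq)] = −3.089, so [Br⁻(aq)] ≈ 0.00081 M.

0.00081 M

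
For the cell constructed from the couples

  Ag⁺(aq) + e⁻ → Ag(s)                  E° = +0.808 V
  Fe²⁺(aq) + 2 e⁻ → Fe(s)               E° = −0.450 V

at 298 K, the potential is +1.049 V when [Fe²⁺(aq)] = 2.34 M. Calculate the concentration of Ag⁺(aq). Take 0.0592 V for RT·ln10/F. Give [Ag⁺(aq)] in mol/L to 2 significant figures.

0.00045 M

With Ag⁺/Ag at the cathode and Fe²⁺/Fe at the anode, E°cell = +0.808 − (−0.450) = +1.258 V (n = 2).
From the Nernst equation, log Q = n(E° − E)/0.0592 = 2·(+1.258 − (+1.049))/0.0592 = 7.061.
For 2 Ag⁺(aq) + Fe(s) → 2 Ag(s) + Fe²⁺(aq), the reaction quotient is Q = [Fe²⁺(aq)] / [Ag⁺(aq)]^2.
Substituting the known concentrations and solving, log [Ag⁺(aq)] = −3.346 and [Ag⁺(aq)] = 0.00045 M.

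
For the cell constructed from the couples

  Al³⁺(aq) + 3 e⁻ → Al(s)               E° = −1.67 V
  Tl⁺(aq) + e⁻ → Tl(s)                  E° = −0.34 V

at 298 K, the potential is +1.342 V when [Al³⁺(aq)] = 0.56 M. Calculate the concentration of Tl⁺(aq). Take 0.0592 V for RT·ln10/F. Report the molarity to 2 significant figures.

The Tl⁺/Tl couple has the larger reduction potential, so it is the cathode: E°cell = −0.34 − (−1.67) = +1.33 V and n = 3.
Rearranging E = E° − (0.0592/n)·log Q gives log Q = 3(+1.33 − (+1.342))/0.0592 = −0.608.
The balanced reaction is 3 Tl⁺(aq) + Al(s) → 3 Tl(s) + Al³⁺(aq), so Q = [Al³⁺(aq)] / [Tl⁺(aq)]^3.
Isolating [Tl⁺(aq)] in Q = 10^{−0.608} yields log [Tl⁺(aq)] = 0.119, i.e. 1.3 M.

1.3 M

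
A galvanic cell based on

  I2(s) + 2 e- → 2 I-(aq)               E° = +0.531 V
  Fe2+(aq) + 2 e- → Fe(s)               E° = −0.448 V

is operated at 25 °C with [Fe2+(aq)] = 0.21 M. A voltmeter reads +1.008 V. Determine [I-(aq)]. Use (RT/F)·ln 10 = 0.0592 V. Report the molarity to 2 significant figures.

0.71 M

With I₂/I⁻ at the cathode and Fe²⁺/Fe at the anode, E°cell = +0.531 − (−0.448) = +0.979 V (n = 2).
Rearranging E = E° − (0.0592/n)·log Q gives log Q = 2(+0.979 − (+1.008))/0.0592 = −0.980.
The balanced reaction is I2(s) + Fe(s) → 2 I-(aq) + Fe2+(aq), so Q = [I-(aq)]^2·[Fe2+(aq)].
Isolating [I-(aq)] in Q = 10^{−0.980} yields log [I-(aq)] = −0.151, i.e. 0.71 M.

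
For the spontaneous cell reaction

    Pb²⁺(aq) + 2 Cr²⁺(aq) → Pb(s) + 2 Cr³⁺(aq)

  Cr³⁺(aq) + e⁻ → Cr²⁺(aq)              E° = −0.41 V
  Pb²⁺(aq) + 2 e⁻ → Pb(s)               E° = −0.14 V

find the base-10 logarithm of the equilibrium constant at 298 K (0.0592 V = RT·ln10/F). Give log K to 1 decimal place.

The Pb²⁺/Pb couple is reduced (cathode); E°cell = −0.14 − (−0.41) = +0.27 V with n = 2.
At equilibrium E = 0, so log K = nE°cell / 0.0592 = (2)(+0.27) / 0.0592 = 9.1.

log K = 9.1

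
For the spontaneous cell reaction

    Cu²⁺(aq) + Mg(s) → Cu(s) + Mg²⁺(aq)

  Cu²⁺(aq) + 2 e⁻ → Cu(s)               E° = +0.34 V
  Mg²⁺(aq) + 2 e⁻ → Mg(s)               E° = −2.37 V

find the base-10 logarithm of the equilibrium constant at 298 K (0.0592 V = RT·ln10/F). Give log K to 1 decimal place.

The Cu²⁺/Cu couple is reduced (cathode); E°cell = +0.34 − (−2.37) = +2.71 V with n = 2.
At equilibrium E = 0, so log K = nE°cell / 0.0592 = (2)(+2.71) / 0.0592 = 91.6.

log K = 91.6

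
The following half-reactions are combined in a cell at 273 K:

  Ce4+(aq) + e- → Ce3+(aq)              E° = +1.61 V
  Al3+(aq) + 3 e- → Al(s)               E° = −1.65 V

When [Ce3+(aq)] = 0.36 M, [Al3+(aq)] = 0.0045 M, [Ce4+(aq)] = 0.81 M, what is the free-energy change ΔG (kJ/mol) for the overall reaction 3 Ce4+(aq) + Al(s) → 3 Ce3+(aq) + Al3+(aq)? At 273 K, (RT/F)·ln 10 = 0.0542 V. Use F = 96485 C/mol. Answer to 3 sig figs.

The standard cell potential is +1.61 − (−1.65) = +3.26 V, with n = 3 electrons in the balanced equation.
Here Q = ([Ce3+(aq)]^3·[Al3+(aq)]) / [Ce4+(aq)]^3 = 0.000395 (log Q = −3.403), giving E = +3.26 − (0.0542/3)·(−3.403) = +3.3215 V.
Finally ΔG = −nFE = −(3)(96485 C/mol)(+3.3215 V) = −961 kJ/mol.

−961 kJ/mol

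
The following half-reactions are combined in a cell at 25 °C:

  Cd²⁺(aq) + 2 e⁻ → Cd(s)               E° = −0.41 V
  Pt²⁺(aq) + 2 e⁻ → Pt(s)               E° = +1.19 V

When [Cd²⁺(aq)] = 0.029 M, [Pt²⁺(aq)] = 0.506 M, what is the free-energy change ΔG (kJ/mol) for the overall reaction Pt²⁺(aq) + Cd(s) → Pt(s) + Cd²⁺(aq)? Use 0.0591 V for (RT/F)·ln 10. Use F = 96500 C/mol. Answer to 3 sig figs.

With Pt²⁺/Pt reduced at the cathode, E°cell = +1.19 − (−0.41) = +1.60 V and n = 2.
Q = [Cd²⁺(aq)] / [Pt²⁺(aq)] = 0.0573, so log Q = −1.242 and E = +1.60 − (0.0591/2)(−1.242) = +1.6367 V.
Then ΔG = −nFE = −2 × 96500 × +1.6367 J/mol = −316 kJ/mol.

−316 kJ/mol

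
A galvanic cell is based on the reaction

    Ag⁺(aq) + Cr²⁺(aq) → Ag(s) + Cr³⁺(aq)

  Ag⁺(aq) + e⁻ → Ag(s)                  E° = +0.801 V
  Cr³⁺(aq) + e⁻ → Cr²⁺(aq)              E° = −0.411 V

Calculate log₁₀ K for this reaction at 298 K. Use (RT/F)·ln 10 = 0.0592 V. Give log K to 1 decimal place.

The Ag⁺/Ag couple is reduced (cathode); E°cell = +0.801 − (−0.411) = +1.212 V with n = 1.
At equilibrium E = 0, so log K = nE°cell / 0.0592 = (1)(+1.212) / 0.0592 = 20.5.

log K = 20.5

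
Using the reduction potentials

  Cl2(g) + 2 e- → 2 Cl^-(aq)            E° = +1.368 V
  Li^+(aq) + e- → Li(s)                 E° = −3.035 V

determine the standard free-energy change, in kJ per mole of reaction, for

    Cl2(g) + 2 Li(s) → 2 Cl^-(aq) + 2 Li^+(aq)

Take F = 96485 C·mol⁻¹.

−850 kJ/mol

In the reaction as written Cl2(g) is reduced, so the Cl₂/Cl⁻ couple is the cathode and Li⁺/Li is the anode.
E°cell = +1.368 − (−3.035) = +4.403 V; balancing electrons gives n = 2.
ΔG° = −nFE°cell = −(2)(96485)(+4.403) J/mol = −850 kJ/mol.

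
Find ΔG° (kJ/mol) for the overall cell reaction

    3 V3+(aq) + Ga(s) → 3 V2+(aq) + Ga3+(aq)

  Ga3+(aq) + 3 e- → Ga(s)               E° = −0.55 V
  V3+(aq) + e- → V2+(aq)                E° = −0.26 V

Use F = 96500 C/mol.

In the reaction as written V3+(aq) is reduced, so the V³⁺/V²⁺ couple is the cathode and Ga³⁺/Ga is the anode.
E°cell = −0.26 − (−0.55) = +0.29 V; balancing electrons gives n = 3.
ΔG° = −nFE°cell = −(3)(96500)(+0.29) J/mol = −84.0 kJ/mol.

−84.0 kJ/mol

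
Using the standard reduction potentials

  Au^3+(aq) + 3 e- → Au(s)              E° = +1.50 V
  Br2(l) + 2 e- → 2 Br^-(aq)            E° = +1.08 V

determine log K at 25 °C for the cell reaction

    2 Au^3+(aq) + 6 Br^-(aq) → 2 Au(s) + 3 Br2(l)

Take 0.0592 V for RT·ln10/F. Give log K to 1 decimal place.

log K = 42.6

The Au³⁺/Au couple is reduced (cathode); E°cell = +1.50 − (+1.08) = +0.42 V with n = 6.
At equilibrium E = 0, so log K = nE°cell / 0.0592 = (6)(+0.42) / 0.0592 = 42.6.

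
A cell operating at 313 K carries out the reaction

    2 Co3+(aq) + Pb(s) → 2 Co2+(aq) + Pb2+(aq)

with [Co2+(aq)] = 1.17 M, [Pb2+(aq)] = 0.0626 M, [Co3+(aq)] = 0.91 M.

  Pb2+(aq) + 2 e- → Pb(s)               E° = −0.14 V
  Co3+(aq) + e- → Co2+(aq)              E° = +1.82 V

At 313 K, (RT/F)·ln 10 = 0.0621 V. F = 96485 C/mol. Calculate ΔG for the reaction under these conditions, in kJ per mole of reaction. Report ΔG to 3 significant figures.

With Co³⁺/Co²⁺ reduced at the cathode, E°cell = +1.82 − (−0.14) = +1.96 V and n = 2.
Here Q = ([Co2+(aq)]^2·[Pb2+(aq)]) / [Co3+(aq)]^2 = 0.103 (log Q = −0.985), giving E = +1.96 − (0.0621/2)·(−0.985) = +1.9906 V.
Finally ΔG = −nFE = −(2)(96485 C/mol)(+1.9906 V) = −384 kJ/mol.

−384 kJ/mol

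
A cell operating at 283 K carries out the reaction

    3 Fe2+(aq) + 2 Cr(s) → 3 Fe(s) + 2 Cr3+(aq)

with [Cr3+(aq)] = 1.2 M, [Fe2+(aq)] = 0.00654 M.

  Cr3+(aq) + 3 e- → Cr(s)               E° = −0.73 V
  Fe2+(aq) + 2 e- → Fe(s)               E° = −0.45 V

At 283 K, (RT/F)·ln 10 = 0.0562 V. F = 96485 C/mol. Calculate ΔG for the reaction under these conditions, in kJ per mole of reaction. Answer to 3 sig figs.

E°cell = −0.45 − (−0.73) = +0.28 V; the balanced reaction transfers n = 6 electrons.
The reaction quotient is [Cr3+(aq)]^2 / [Fe2+(aq)]^3 = 5.15×10^6; by Nernst, E = +0.28 − (0.0562/6)(6.712) = +0.2171 V.
Finally ΔG = −nFE = −(6)(96485 C/mol)(+0.2171 V) = −126 kJ/mol.

−126 kJ/mol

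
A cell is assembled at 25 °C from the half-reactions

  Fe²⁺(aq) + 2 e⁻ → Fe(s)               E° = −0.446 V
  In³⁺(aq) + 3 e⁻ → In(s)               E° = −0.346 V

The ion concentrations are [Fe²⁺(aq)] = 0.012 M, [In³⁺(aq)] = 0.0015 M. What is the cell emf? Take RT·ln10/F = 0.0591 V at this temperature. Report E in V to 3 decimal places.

In³⁺/In is reduced (cathode, E° = −0.346 V) and Fe²⁺/Fe is oxidized (anode).
E°cell = −0.346 − (−0.446) = +0.100 V, with n = 6 electrons transferred.
For the overall reaction 2 In³⁺(aq) + 3 Fe(s) → 2 In(s) + 3 Fe²⁺(aq), Q = [Fe²⁺(aq)]^3 / [In³⁺(aq)]^2 = 0.768, giving log Q = −0.115.
E = E° − (0.0591/n)·log Q = +0.100 − (0.0591/6)(−0.115) = +0.101 V.

+0.101 V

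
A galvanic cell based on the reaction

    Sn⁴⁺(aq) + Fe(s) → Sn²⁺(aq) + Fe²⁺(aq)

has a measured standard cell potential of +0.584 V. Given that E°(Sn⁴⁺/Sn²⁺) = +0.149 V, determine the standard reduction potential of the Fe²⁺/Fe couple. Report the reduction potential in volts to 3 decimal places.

In the reaction as written the Sn⁴⁺/Sn²⁺ couple is reduced (cathode) and Fe²⁺/Fe is oxidized (anode), so E°cell = E°(Sn⁴⁺/Sn²⁺) − E°(Fe²⁺/Fe).
E°(Fe²⁺/Fe) = E°(cathode) − E°cell = +0.149 − (+0.584) = −0.435 V.

−0.435 V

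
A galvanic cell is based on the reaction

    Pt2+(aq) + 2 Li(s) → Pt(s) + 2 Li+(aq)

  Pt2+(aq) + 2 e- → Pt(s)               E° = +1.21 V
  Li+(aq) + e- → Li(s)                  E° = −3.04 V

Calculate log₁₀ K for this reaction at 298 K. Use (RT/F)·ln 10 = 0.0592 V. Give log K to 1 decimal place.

log K = 143.6

The Pt²⁺/Pt couple is reduced (cathode); E°cell = +1.21 − (−3.04) = +4.25 V with n = 2.
At equilibrium E = 0, so log K = nE°cell / 0.0592 = (2)(+4.25) / 0.0592 = 143.6.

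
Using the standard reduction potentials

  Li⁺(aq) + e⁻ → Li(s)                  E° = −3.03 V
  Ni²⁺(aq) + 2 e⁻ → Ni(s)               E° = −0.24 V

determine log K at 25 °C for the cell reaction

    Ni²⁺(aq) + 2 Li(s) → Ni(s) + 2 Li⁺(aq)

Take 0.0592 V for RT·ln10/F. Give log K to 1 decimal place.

log K = 94.3

The Ni²⁺/Ni couple is reduced (cathode); E°cell = −0.24 − (−3.03) = +2.79 V with n = 2.
At equilibrium E = 0, so log K = nE°cell / 0.0592 = (2)(+2.79) / 0.0592 = 94.3.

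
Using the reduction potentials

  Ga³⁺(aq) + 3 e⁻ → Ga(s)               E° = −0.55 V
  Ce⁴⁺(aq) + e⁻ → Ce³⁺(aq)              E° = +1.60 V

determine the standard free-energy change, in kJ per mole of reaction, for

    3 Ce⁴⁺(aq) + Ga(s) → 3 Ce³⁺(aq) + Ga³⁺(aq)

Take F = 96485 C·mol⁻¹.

−622 kJ/mol

In the reaction as written Ce⁴⁺(aq) is reduced, so the Ce⁴⁺/Ce³⁺ couple is the cathode and Ga³⁺/Ga is the anode.
E°cell = +1.60 − (−0.55) = +2.15 V; balancing electrons gives n = 3.
ΔG° = −nFE°cell = −(3)(96485)(+2.15) J/mol = −622 kJ/mol.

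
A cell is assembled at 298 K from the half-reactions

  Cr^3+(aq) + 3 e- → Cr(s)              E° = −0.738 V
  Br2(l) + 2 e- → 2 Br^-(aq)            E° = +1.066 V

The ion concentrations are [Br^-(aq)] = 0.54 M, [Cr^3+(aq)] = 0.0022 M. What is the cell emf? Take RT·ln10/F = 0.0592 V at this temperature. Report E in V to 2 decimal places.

+1.87 V

Since E°(Br₂/Br⁻) > E°(Cr³⁺/Cr), Br₂/Br⁻ serves as the cathode.
E°cell = E°cat − E°an = +1.066 − (−0.738) = +1.804 V; n = 6.
Balancing gives 3 Br2(l) + 2 Cr(s) → 6 Br^-(aq) + 2 Cr^3+(aq); hence Q = [Br^-(aq)]^6·[Cr^3+(aq)]^2 = 1.2×10^−7 (log Q = −6.921).
Applying E = E° − (RT ln10/nF)·log Q gives +1.804 − (0.0592/6)(−6.921) = +1.87 V.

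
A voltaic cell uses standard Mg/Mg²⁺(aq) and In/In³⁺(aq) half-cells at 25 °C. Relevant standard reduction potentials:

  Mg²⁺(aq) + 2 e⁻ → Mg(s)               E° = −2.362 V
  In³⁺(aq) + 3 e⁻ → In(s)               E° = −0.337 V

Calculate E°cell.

The In³⁺/In couple has the higher E°, so In ion is reduced (cathode) and Mg is oxidized (anode).
E°cell = E°(cathode) − E°(anode) = −0.337 − (−2.362) = +2.025 V.

+2.025 V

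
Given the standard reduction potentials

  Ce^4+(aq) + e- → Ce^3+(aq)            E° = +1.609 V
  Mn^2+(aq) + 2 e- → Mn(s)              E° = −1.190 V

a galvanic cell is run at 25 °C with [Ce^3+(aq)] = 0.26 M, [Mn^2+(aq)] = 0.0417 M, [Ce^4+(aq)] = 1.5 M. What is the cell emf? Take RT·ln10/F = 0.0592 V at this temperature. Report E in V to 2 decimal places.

The Ce⁴⁺/Ce³⁺ couple has the more positive E°, so it is the cathode; Mn²⁺/Mn is the anode.
E°cell = +1.609 − (−1.190) = +2.799 V, with n = 2 electrons transferred.
The balanced reaction is 2 Ce^4+(aq) + Mn(s) → 2 Ce^3+(aq) + Mn^2+(aq), so Q = ([Ce^3+(aq)]^2·[Mn^2+(aq)]) / [Ce^4+(aq)]^2 = 0.00125 and log Q = −2.902.
Applying E = E° − (RT ln10/nF)·log Q gives +2.799 − (0.0592/2)(−2.902) = +2.88 V.

+2.88 V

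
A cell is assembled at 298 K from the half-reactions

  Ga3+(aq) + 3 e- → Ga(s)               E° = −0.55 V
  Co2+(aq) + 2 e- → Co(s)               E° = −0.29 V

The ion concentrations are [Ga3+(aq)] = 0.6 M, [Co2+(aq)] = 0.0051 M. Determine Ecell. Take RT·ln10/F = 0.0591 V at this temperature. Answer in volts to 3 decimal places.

The Co²⁺/Co couple has the more positive E°, so it is the cathode; Ga³⁺/Ga is the anode.
E°cell = −0.29 − (−0.55) = +0.26 V, with n = 6 electrons transferred.
The balanced reaction is 3 Co2+(aq) + 2 Ga(s) → 3 Co(s) + 2 Ga3+(aq), so Q = [Ga3+(aq)]^2 / [Co2+(aq)]^3 = 2.71×10^6 and log Q = 6.434.
Applying E = E° − (RT ln10/nF)·log Q gives +0.26 − (0.0591/6)(6.434) = +0.197 V.

+0.197 V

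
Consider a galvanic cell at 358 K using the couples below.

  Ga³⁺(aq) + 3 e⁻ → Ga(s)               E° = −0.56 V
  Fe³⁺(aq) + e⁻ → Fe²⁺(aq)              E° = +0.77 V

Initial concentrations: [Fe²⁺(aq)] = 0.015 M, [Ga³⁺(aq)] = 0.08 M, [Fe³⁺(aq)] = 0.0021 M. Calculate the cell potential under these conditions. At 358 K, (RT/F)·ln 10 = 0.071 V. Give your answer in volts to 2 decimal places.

+1.30 V

Since E°(Fe³⁺/Fe²⁺) > E°(Ga³⁺/Ga), Fe³⁺/Fe²⁺ serves as the cathode.
E°cell = +0.77 − (−0.56) = +1.33 V, with n = 3 electrons transferred.
Balancing gives 3 Fe³⁺(aq) + Ga(s) → 3 Fe²⁺(aq) + Ga³⁺(aq); hence Q = ([Fe²⁺(aq)]^3·[Ga³⁺(aq)]) / [Fe³⁺(aq)]^3 = 29.2 (log Q = 1.465).
E = E° − (0.071/n)·log Q = +1.33 − (0.071/3)(1.465) = +1.30 V.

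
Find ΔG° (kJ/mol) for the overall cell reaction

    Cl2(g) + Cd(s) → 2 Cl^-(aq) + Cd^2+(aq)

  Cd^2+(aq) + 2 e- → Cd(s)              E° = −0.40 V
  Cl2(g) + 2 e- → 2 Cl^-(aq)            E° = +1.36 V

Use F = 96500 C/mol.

In the reaction as written Cl2(g) is reduced, so the Cl₂/Cl⁻ couple is the cathode and Cd²⁺/Cd is the anode.
E°cell = +1.36 − (−0.40) = +1.76 V; balancing electrons gives n = 2.
ΔG° = −nFE°cell = −(2)(96500)(+1.76) J/mol = −340 kJ/mol.

−340 kJ/mol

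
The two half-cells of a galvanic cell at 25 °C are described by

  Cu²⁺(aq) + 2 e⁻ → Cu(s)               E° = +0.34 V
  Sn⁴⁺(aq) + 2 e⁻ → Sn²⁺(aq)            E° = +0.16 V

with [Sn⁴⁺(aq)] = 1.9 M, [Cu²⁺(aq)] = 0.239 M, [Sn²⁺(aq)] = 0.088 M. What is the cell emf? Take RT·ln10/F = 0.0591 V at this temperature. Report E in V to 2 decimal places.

The Cu²⁺/Cu couple has the more positive E°, so it is the cathode; Sn⁴⁺/Sn²⁺ is the anode.
E°cell = E°cat − E°an = +0.34 − (+0.16) = +0.18 V; n = 2.
For the overall reaction Cu²⁺(aq) + Sn²⁺(aq) → Cu(s) + Sn⁴⁺(aq), Q = [Sn⁴⁺(aq)] / ([Cu²⁺(aq)]·[Sn²⁺(aq)]) = 90.3, giving log Q = 1.956.
Applying E = E° − (RT ln10/nF)·log Q gives +0.18 − (0.0591/2)(1.956) = +0.12 V.

+0.12 V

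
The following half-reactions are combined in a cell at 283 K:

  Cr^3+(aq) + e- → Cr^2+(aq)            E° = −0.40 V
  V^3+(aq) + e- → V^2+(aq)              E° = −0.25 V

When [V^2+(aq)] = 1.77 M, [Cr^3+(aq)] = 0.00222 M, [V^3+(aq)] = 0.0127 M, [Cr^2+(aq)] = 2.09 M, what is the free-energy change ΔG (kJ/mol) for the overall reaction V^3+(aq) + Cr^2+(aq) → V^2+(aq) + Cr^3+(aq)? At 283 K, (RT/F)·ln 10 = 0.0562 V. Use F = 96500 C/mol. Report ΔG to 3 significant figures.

The standard cell potential is −0.25 − (−0.40) = +0.15 V, with n = 1 electron in the balanced equation.
The reaction quotient is ([V^2+(aq)]·[Cr^3+(aq)]) / ([V^3+(aq)]·[Cr^2+(aq)]) = 0.148; by Nernst, E = +0.15 − (0.0562/1)(−0.830) = +0.1966 V.
ΔG = −nFE = −(1)(96500)(+0.1966) J/mol = −19.0 kJ/mol.

−19.0 kJ/mol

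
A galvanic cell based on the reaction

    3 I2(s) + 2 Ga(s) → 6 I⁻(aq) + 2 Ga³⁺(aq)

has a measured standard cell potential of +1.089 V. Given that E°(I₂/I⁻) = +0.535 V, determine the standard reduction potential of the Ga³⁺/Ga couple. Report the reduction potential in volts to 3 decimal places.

−0.554 V

In the reaction as written the I₂/I⁻ couple is reduced (cathode) and Ga³⁺/Ga is oxidized (anode), so E°cell = E°(I₂/I⁻) − E°(Ga³⁺/Ga).
E°(Ga³⁺/Ga) = E°(cathode) − E°cell = +0.535 − (+1.089) = −0.554 V.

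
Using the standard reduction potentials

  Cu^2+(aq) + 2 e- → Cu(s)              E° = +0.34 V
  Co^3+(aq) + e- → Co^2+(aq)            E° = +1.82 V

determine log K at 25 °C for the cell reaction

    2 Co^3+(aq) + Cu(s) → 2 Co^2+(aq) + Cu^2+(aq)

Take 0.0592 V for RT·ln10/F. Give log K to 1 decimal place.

The Co³⁺/Co²⁺ couple is reduced (cathode); E°cell = +1.82 − (+0.34) = +1.48 V with n = 2.
At equilibrium E = 0, so log K = nE°cell / 0.0592 = (2)(+1.48) / 0.0592 = 50.0.

log K = 50.0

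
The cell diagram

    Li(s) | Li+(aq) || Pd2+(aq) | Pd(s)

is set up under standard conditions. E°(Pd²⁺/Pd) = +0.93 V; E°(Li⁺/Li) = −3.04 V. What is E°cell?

By convention the left-hand electrode in cell notation is the anode (oxidation) and the right-hand electrode is the cathode (reduction).
E°cell = E°(right) − E°(left) = +0.93 − (−3.04) = +3.97 V.

+3.97 V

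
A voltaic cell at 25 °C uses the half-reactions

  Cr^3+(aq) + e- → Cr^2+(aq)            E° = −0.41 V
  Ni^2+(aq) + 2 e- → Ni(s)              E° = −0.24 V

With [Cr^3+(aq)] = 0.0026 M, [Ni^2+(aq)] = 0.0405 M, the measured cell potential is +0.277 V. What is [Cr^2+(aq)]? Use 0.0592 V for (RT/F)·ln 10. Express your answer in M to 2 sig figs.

Ni²⁺/Ni is the cathode (higher E°); E°cell = −0.24 − (−0.41) = +0.17 V with n = 2.
Since E = E° − (0.0592/n)·log Q, log Q = n(E° − E)/0.0592 = −3.615.
For Ni^2+(aq) + 2 Cr^2+(aq) → Ni(s) + 2 Cr^3+(aq), the reaction quotient is Q = [Cr^3+(aq)]^2 / ([Ni^2+(aq)]·[Cr^2+(aq)]^2).
Isolating [Cr^2+(aq)] in Q = 10^{−3.615} yields log [Cr^2+(aq)] = −0.081, i.e. 0.83 M.

0.83 M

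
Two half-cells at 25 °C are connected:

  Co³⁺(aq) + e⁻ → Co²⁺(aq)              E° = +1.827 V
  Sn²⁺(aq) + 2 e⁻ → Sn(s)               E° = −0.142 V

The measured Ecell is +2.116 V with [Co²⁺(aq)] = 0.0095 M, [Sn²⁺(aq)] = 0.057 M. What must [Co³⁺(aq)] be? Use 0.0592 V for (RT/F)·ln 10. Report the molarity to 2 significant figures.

Co³⁺/Co²⁺ is the cathode (higher E°); E°cell = +1.827 − (−0.142) = +1.969 V with n = 2.
Rearranging E = E° − (0.0592/n)·log Q gives log Q = 2(+1.969 − (+2.116))/0.0592 = −4.966.
For 2 Co³⁺(aq) + Sn(s) → 2 Co²⁺(aq) + Sn²⁺(aq), the reaction quotient is Q = ([Co²⁺(aq)]^2·[Sn²⁺(aq)]) / [Co³⁺(aq)]^2.
Substituting the known concentrations and solving, log [Co³⁺(aq)] = −0.161 and [Co³⁺(aq)] = 0.69 M.

0.69 M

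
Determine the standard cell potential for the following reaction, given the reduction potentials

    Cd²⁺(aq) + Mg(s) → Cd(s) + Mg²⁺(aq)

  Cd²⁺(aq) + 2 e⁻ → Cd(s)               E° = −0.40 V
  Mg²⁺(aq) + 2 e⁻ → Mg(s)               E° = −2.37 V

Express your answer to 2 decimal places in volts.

+1.97 V

In the reaction as written, Cd²⁺(aq) is reduced (cathode) and Mg²⁺(aq) is produced by oxidation at the anode.
E°cell = E°(cathode) − E°(anode) = −0.40 − (−2.37) = +1.97 V.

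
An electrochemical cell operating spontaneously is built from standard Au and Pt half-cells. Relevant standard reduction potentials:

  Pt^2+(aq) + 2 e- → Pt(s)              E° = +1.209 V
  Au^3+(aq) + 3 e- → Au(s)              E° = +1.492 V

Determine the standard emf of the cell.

The Au³⁺/Au couple has the higher E°, so Au ion is reduced (cathode) and Pt is oxidized (anode).
E°cell = E°(cathode) − E°(anode) = +1.492 − (+1.209) = +0.283 V.

+0.283 V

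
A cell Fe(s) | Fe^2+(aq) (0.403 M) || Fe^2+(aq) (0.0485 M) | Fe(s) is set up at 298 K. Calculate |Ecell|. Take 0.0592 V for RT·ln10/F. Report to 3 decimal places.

0.027 V

For a concentration cell E°cell = 0, since both electrodes use the same couple.
The compartment with the higher Fe^2+(aq) concentration (0.403 M) acts as the cathode; ions are reduced there and produced at the dilute (0.0485 M) anode.
With n = 2, Ecell = −(0.0592/2)·log([dilute]/[conc]) = −(0.0592/2)·log(0.0485/0.403) = +0.027 V.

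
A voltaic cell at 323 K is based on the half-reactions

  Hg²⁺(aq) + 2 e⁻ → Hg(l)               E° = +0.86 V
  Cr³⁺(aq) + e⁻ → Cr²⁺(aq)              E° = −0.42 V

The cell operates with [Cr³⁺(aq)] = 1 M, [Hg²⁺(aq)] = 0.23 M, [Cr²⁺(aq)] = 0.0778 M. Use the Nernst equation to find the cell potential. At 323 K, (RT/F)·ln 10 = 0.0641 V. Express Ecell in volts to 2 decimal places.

The Hg²⁺/Hg couple has the more positive E°, so it is the cathode; Cr³⁺/Cr²⁺ is the anode.
E°cell = E°cat − E°an = +0.86 − (−0.42) = +1.28 V; n = 2.
Balancing gives Hg²⁺(aq) + 2 Cr²⁺(aq) → Hg(l) + 2 Cr³⁺(aq); hence Q = [Cr³⁺(aq)]^2 / ([Hg²⁺(aq)]·[Cr²⁺(aq)]^2) = 718 (log Q = 2.856).
Applying E = E° − (RT ln10/nF)·log Q gives +1.28 − (0.0641/2)(2.856) = +1.19 V.

+1.19 V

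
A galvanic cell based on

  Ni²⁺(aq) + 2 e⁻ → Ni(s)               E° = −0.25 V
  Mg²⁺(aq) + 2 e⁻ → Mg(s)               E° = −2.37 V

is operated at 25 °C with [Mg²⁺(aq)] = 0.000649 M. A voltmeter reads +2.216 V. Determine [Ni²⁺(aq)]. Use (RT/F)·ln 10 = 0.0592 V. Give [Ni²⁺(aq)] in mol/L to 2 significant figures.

1.1 M

With Ni²⁺/Ni at the cathode and Mg²⁺/Mg at the anode, E°cell = −0.25 − (−2.37) = +2.12 V (n = 2).
Rearranging E = E° − (0.0592/n)·log Q gives log Q = 2(+2.12 − (+2.216))/0.0592 = −3.243.
Balancing electrons gives Ni²⁺(aq) + Mg(s) → Ni(s) + Mg²⁺(aq); thus Q = [Mg²⁺(aq)] / [Ni²⁺(aq)].
Isolating [Ni²⁺(aq)] in Q = 10^{−3.243} yields log [Ni²⁺(aq)] = 0.055, i.e. 1.1 M.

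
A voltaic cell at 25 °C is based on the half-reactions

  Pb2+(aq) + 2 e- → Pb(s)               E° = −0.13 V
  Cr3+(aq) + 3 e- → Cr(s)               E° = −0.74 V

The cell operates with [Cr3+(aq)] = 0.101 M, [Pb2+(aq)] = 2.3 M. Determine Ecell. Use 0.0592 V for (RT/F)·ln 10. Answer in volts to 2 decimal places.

+0.64 V

Pb²⁺/Pb is reduced (cathode, E° = −0.13 V) and Cr³⁺/Cr is oxidized (anode).
E°cell = E°cat − E°an = −0.13 − (−0.74) = +0.61 V; n = 6.
For the overall reaction 3 Pb2+(aq) + 2 Cr(s) → 3 Pb(s) + 2 Cr3+(aq), Q = [Cr3+(aq)]^2 / [Pb2+(aq)]^3 = 0.000838, giving log Q = −3.077.
By the Nernst equation, E = +0.61 − (0.0592/6)·(−3.077) = +0.64 V.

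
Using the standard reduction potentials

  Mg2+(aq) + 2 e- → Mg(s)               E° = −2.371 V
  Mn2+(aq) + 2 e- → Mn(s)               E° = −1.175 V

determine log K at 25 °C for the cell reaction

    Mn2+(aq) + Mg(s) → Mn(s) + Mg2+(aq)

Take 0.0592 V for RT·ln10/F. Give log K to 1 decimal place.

The Mn²⁺/Mn couple is reduced (cathode); E°cell = −1.175 − (−2.371) = +1.196 V with n = 2.
At equilibrium E = 0, so log K = nE°cell / 0.0592 = (2)(+1.196) / 0.0592 = 40.4.

log K = 40.4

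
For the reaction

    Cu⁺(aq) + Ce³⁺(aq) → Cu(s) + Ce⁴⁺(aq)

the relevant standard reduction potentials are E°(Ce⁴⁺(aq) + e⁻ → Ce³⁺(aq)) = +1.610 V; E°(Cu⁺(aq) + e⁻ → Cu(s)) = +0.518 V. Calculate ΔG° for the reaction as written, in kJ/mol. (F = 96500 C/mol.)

In the reaction as written Cu⁺(aq) is reduced, so the Cu⁺/Cu couple is the cathode and Ce⁴⁺/Ce³⁺ is the anode.
E°cell = +0.518 − (+1.610) = −1.092 V; balancing electrons gives n = 1.
ΔG° = −nFE°cell = −(1)(96500)(−1.092) J/mol = +105 kJ/mol.

+105 kJ/mol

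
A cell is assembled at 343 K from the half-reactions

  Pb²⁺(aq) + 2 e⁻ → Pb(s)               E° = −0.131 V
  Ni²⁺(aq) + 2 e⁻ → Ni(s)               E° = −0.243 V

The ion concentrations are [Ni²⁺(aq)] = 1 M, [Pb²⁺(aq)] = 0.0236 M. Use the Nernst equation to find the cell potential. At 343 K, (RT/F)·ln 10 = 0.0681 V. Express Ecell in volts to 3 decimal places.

+0.057 V

Since E°(Pb²⁺/Pb) > E°(Ni²⁺/Ni), Pb²⁺/Pb serves as the cathode.
The standard potential is −0.131 − (−0.243) = +0.112 V and the balanced reaction transfers n = 2 electrons.
For the overall reaction Pb²⁺(aq) + Ni(s) → Pb(s) + Ni²⁺(aq), Q = [Ni²⁺(aq)] / [Pb²⁺(aq)] = 42.4, giving log Q = 1.627.
By the Nernst equation, E = +0.112 − (0.0681/2)·(1.627) = +0.057 V.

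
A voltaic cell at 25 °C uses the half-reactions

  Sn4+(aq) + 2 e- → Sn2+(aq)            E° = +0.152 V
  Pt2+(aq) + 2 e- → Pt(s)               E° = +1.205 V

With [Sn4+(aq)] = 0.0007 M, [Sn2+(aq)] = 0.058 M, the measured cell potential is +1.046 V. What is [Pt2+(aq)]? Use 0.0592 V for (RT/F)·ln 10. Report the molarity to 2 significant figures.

Pt²⁺/Pt is the cathode (higher E°); E°cell = +1.205 − (+0.152) = +1.053 V with n = 2.
Since E = E° − (0.0592/n)·log Q, log Q = n(E° − E)/0.0592 = 0.236.
For Pt2+(aq) + Sn2+(aq) → Pt(s) + Sn4+(aq), the reaction quotient is Q = [Sn4+(aq)] / ([Pt2+(aq)]·[Sn2+(aq)]).
Solving for the unknown gives log [Pt2+(aq)] = −2.154, so [Pt2+(aq)] ≈ 0.0070 M.

0.0070 M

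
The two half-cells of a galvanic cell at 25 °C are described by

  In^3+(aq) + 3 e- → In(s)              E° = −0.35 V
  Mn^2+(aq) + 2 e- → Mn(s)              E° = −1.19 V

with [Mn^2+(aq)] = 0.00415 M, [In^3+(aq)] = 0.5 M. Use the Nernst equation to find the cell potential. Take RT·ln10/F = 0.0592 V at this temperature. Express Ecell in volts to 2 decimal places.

Since E°(In³⁺/In) > E°(Mn²⁺/Mn), In³⁺/In serves as the cathode.
E°cell = E°cat − E°an = −0.35 − (−1.19) = +0.84 V; n = 6.
The balanced reaction is 2 In^3+(aq) + 3 Mn(s) → 2 In(s) + 3 Mn^2+(aq), so Q = [Mn^2+(aq)]^3 / [In^3+(aq)]^2 = 2.86×10^−7 and log Q = −6.544.
E = E° − (0.0592/n)·log Q = +0.84 − (0.0592/6)(−6.544) = +0.90 V.

+0.90 V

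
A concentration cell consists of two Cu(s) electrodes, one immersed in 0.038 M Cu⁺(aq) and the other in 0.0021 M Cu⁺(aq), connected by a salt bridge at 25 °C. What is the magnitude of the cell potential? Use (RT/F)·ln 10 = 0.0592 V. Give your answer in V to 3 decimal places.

0.074 V

For a concentration cell E°cell = 0, since both electrodes use the same couple.
The compartment with the higher Cu⁺(aq) concentration (0.038 M) acts as the cathode; ions are reduced there and produced at the dilute (0.0021 M) anode.
With n = 1, Ecell = −(0.0592/1)·log([dilute]/[conc]) = −(0.0592/1)·log(0.0021/0.038) = +0.074 V.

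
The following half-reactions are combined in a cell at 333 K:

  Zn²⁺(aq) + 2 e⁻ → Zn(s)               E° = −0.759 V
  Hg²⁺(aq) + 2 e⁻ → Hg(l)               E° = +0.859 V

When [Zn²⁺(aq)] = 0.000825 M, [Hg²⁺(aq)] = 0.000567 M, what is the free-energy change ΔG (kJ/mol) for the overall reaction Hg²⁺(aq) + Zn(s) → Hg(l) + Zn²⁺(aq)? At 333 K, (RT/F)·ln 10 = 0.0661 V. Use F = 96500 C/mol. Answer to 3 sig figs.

With Hg²⁺/Hg reduced at the cathode, E°cell = +0.859 − (−0.759) = +1.618 V and n = 2.
Q = [Zn²⁺(aq)] / [Hg²⁺(aq)] = 1.46, so log Q = 0.163 and E = +1.618 − (0.0661/2)(0.163) = +1.6126 V.
ΔG = −nFE = −(2)(96500)(+1.6126) J/mol = −311 kJ/mol.

−311 kJ/mol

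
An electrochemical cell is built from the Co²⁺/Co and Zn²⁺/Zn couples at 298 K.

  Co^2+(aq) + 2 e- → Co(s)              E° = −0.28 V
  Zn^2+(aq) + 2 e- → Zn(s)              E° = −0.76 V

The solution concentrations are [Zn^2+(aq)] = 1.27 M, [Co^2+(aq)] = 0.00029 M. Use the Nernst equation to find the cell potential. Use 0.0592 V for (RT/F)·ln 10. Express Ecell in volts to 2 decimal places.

The Co²⁺/Co couple has the more positive E°, so it is the cathode; Zn²⁺/Zn is the anode.
The standard potential is −0.28 − (−0.76) = +0.48 V and the balanced reaction transfers n = 2 electrons.
Balancing gives Co^2+(aq) + Zn(s) → Co(s) + Zn^2+(aq); hence Q = [Zn^2+(aq)] / [Co^2+(aq)] = 4.38×10^3 (log Q = 3.641).
Applying E = E° − (RT ln10/nF)·log Q gives +0.48 − (0.0592/2)(3.641) = +0.37 V.

+0.37 V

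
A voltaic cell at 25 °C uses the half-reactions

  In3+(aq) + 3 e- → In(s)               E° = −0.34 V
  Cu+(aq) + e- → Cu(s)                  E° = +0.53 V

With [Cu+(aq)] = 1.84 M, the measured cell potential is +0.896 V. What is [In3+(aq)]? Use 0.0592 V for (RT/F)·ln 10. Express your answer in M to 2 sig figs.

With Cu⁺/Cu at the cathode and In³⁺/In at the anode, E°cell = +0.53 − (−0.34) = +0.87 V (n = 3).
Rearranging E = E° − (0.0592/n)·log Q gives log Q = 3(+0.87 − (+0.896))/0.0592 = −1.318.
The balanced reaction is 3 Cu+(aq) + In(s) → 3 Cu(s) + In3+(aq), so Q = [In3+(aq)] / [Cu+(aq)]^3.
Substituting the known concentrations and solving, log [In3+(aq)] = −0.524 and [In3+(aq)] = 0.30 M.

0.30 M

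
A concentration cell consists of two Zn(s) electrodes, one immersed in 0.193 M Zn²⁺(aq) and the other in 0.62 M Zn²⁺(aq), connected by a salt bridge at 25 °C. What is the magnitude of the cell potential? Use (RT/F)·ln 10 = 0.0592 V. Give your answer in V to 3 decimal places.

For a concentration cell E°cell = 0, since both electrodes use the same couple.
The compartment with the higher Zn²⁺(aq) concentration (0.62 M) acts as the cathode; ions are reduced there and produced at the dilute (0.193 M) anode.
With n = 2, Ecell = −(0.0592/2)·log([dilute]/[conc]) = −(0.0592/2)·log(0.193/0.62) = +0.015 V.

0.015 V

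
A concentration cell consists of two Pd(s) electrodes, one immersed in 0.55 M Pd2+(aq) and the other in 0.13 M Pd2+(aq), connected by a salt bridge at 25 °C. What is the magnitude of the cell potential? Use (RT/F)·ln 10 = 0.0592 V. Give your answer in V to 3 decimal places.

For a concentration cell E°cell = 0, since both electrodes use the same couple.
The compartment with the higher Pd2+(aq) concentration (0.55 M) acts as the cathode; ions are reduced there and produced at the dilute (0.13 M) anode.
With n = 2, Ecell = −(0.0592/2)·log([dilute]/[conc]) = −(0.0592/2)·log(0.13/0.55) = +0.019 V.

0.019 V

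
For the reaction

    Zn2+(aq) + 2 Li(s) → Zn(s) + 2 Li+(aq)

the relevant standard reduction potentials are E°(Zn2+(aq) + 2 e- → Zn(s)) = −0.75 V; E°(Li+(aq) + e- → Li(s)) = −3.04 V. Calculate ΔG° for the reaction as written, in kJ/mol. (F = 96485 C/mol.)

−442 kJ/mol

In the reaction as written Zn2+(aq) is reduced, so the Zn²⁺/Zn couple is the cathode and Li⁺/Li is the anode.
E°cell = −0.75 − (−3.04) = +2.29 V; balancing electrons gives n = 2.
ΔG° = −nFE°cell = −(2)(96485)(+2.29) J/mol = −442 kJ/mol.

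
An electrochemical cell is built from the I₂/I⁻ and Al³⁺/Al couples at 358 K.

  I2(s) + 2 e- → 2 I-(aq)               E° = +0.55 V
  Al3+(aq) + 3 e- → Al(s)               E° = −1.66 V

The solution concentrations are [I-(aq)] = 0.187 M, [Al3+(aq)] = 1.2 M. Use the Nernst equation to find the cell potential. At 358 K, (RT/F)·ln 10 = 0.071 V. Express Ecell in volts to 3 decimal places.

I₂/I⁻ is reduced (cathode, E° = +0.55 V) and Al³⁺/Al is oxidized (anode).
The standard potential is +0.55 − (−1.66) = +2.21 V and the balanced reaction transfers n = 6 electrons.
For the overall reaction 3 I2(s) + 2 Al(s) → 6 I-(aq) + 2 Al3+(aq), Q = [I-(aq)]^6·[Al3+(aq)]^2 = 6.16×10^−5, giving log Q = −4.211.
E = E° − (0.071/n)·log Q = +2.21 − (0.071/6)(−4.211) = +2.260 V.

+2.260 V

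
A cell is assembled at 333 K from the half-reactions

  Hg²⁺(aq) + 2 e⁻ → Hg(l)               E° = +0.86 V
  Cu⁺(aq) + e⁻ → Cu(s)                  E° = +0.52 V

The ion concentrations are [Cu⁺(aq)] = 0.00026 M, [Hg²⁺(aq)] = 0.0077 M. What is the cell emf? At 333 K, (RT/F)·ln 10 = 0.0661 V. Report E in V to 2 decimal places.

Since E°(Hg²⁺/Hg) > E°(Cu⁺/Cu), Hg²⁺/Hg serves as the cathode.
The standard potential is +0.86 − (+0.52) = +0.34 V and the balanced reaction transfers n = 2 electrons.
Balancing gives Hg²⁺(aq) + 2 Cu(s) → Hg(l) + 2 Cu⁺(aq); hence Q = [Cu⁺(aq)]^2 / [Hg²⁺(aq)] = 8.78×10^−6 (log Q = −5.057).
By the Nernst equation, E = +0.34 − (0.0661/2)·(−5.057) = +0.51 V.

+0.51 V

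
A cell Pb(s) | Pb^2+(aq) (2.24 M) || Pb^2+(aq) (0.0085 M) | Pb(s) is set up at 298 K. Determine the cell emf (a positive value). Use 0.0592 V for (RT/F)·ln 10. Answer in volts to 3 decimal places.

0.072 V

For a concentration cell E°cell = 0, since both electrodes use the same couple.
The compartment with the higher Pb^2+(aq) concentration (2.24 M) acts as the cathode; ions are reduced there and produced at the dilute (0.0085 M) anode.
With n = 2, Ecell = −(0.0592/2)·log([dilute]/[conc]) = −(0.0592/2)·log(0.0085/2.24) = +0.072 V.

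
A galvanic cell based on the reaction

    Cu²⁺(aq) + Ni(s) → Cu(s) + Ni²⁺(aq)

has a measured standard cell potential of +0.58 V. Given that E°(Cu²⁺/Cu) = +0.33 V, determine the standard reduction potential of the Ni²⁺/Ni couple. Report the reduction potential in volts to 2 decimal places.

−0.25 V

In the reaction as written the Cu²⁺/Cu couple is reduced (cathode) and Ni²⁺/Ni is oxidized (anode), so E°cell = E°(Cu²⁺/Cu) − E°(Ni²⁺/Ni).
E°(Ni²⁺/Ni) = E°(cathode) − E°cell = +0.33 − (+0.58) = −0.25 V.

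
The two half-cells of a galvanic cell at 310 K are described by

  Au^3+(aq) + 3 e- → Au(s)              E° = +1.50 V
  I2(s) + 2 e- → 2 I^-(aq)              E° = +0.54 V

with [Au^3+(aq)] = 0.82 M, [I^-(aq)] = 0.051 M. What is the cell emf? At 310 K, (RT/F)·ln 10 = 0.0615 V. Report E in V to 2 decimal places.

The Au³⁺/Au couple has the more positive E°, so it is the cathode; I₂/I⁻ is the anode.
E°cell = +1.50 − (+0.54) = +0.96 V, with n = 6 electrons transferred.
The balanced reaction is 2 Au^3+(aq) + 6 I^-(aq) → 2 Au(s) + 3 I2(s), so Q = 1 / ([Au^3+(aq)]^2·[I^-(aq)]^6) = 8.45×10^7 and log Q = 7.927.
By the Nernst equation, E = +0.96 − (0.0615/6)·(7.927) = +0.88 V.

+0.88 V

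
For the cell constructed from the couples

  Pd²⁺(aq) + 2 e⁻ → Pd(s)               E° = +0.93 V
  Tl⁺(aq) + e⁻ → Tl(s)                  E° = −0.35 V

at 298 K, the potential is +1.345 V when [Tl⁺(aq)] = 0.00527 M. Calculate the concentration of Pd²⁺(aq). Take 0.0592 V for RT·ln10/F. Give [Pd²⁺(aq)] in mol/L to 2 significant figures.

The Pd²⁺/Pd couple has the larger reduction potential, so it is the cathode: E°cell = +0.93 − (−0.35) = +1.28 V and n = 2.
Since E = E° − (0.0592/n)·log Q, log Q = n(E° − E)/0.0592 = −2.196.
For Pd²⁺(aq) + 2 Tl(s) → Pd(s) + 2 Tl⁺(aq), the reaction quotient is Q = [Tl⁺(aq)]^2 / [Pd²⁺(aq)].
Isolating [Pd²⁺(aq)] in Q = 10^{−2.196} yields log [Pd²⁺(aq)] = −2.360, i.e. 0.0044 M.

0.0044 M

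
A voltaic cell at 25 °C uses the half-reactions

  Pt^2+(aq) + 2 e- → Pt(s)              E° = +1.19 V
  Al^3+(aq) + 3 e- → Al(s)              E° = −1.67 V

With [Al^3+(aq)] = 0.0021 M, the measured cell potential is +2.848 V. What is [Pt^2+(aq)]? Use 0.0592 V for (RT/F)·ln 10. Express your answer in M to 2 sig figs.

The Pt²⁺/Pt couple has the larger reduction potential, so it is the cathode: E°cell = +1.19 − (−1.67) = +2.86 V and n = 6.
Since E = E° − (0.0592/n)·log Q, log Q = n(E° − E)/0.0592 = 1.216.
The balanced reaction is 3 Pt^2+(aq) + 2 Al(s) → 3 Pt(s) + 2 Al^3+(aq), so Q = [Al^3+(aq)]^2 / [Pt^2+(aq)]^3.
Substituting the known concentrations and solving, log [Pt^2+(aq)] = −2.191 and [Pt^2+(aq)] = 0.0064 M.

0.0064 M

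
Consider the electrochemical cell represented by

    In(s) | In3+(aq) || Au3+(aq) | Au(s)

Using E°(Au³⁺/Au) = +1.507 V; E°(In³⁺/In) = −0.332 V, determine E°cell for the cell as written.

By convention the left-hand electrode in cell notation is the anode (oxidation) and the right-hand electrode is the cathode (reduction).
E°cell = E°(right) − E°(left) = +1.507 − (−0.332) = +1.839 V.

+1.839 V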